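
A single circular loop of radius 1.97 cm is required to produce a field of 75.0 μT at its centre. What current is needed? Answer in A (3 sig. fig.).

At the centre of a circular loop B = μ₀I/(2R), so I = 2RB/μ₀.
With R = 0.0197 m, I = 2 × 0.0197 × 7.50×10⁻⁵ / (4π×10⁻⁷) = 2.35 A.

I ≈ 2.35 A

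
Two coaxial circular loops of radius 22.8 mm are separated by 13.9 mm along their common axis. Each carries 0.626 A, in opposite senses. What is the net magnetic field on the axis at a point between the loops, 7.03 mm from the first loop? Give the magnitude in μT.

B ≈ 0.0887 μT

Each loop contributes B = μ₀IR²/[2(R²+z²)^(3/2)] on the axis, with z measured from that loop.
Loop 1 (z = 0.00703 m): B₁ = 1.51×10⁻⁵ T. Loop 2 (z = 0.00687 m): B₂ = 1.51×10⁻⁵ T.
The fields oppose: B = |B₁ − B₂| = 8.87×10⁻⁸ T.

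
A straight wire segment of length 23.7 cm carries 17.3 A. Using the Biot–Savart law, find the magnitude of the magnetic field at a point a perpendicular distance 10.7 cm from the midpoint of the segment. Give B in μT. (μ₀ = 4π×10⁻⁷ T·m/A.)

B ≈ 24.0 μT

For a finite straight segment, B = (μ₀I/4πd)(sinθ₁ + sinθ₂), where θ₁, θ₂ are the angles from the perpendicular to each end.
The perpendicular from the point meets the wire at its midpoint, so each end is L/2 = 0.1185 m away along the wire.
sinθ₁ = 0.1185/√(0.1185²+0.107²) = 0.7422; sinθ₂ = 0.1185/√(0.1185²+0.107²) = 0.7422.
B = (4π×10⁻⁷ × 17.3) / (4π × 0.107) × (0.7422 + 0.7422) = 2.40×10⁻⁵ T.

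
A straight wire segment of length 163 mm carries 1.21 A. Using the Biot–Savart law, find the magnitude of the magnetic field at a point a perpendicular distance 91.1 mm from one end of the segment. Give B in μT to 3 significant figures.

For a finite straight segment, B = (μ₀I/4πd)(sinθ₁ + sinθ₂), where θ₁, θ₂ are the angles from the perpendicular to each end.
The perpendicular foot is at one end, so the two end-offsets along the wire are 0 and L = 0.163 m.
sinθ₁ = 0/√(0²+0.0911²) = 0.0000; sinθ₂ = 0.163/√(0.163²+0.0911²) = 0.8729.
B = (4π×10⁻⁷ × 1.21) / (4π × 0.0911) × (0.0000 + 0.8729) = 1.16×10⁻⁶ T.

B ≈ 1.16 μT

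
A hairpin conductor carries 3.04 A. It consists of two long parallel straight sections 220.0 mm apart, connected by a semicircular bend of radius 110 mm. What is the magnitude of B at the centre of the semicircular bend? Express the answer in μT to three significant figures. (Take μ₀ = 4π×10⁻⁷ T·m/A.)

The semicircular arc contributes B_arc = μ₀I·π/(4πR) = μ₀I/(4R) = 8.68×10⁻⁶ T.
Each semi-infinite lead is at perpendicular distance R = 0.11 m from the centre, with the perpendicular foot at its near end, so it contributes μ₀I/(4πR); both point the same way, together 5.53×10⁻⁶ T.
Arc and leads all point the same direction: B = 8.68×10⁻⁶ + 5.53×10⁻⁶ = 1.42×10⁻⁵ T.

B ≈ 14.2 μT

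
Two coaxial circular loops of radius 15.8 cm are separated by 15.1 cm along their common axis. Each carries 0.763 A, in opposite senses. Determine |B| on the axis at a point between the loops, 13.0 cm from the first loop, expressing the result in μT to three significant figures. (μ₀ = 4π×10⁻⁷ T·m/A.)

Each loop contributes B = μ₀IR²/[2(R²+z²)^(3/2)] on the axis, with z measured from that loop.
Loop 1 (z = 0.13 m): B₁ = 1.40×10⁻⁶ T. Loop 2 (z = 0.021 m): B₂ = 2.96×10⁻⁶ T.
The fields oppose: B = |B₁ − B₂| = 1.56×10⁻⁶ T.

B ≈ 1.56 μT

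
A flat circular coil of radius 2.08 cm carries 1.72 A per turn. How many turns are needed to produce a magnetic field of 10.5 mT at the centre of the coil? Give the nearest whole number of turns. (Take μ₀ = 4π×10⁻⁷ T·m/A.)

N = 202

For an N-turn coil, B = Nμ₀I/(2R). A single turn gives B₁ = 5.20×10⁻⁵ T with R = 0.0208 m.
N = B/B₁ = 1.05×10⁻² / 5.20×10⁻⁵ = 202.09.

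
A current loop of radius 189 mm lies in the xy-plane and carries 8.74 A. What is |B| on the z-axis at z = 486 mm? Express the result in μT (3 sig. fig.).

On the axis of a circular loop, B = μ₀IR² / [2(R²+z²)^(3/2)].
R² + z² = (0.189)² + (0.486)² = 0.2719 m², and (R²+z²)^(3/2) = 0.142 m³.
B = (4π×10⁻⁷ × 8.74 × 0.03572) / (2 × 0.142) = 1.38×10⁻⁶ T.

B ≈ 1.38 μT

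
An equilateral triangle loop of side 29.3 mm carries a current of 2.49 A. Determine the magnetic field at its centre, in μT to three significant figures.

B ≈ 153 μT

Each side is a finite straight segment at perpendicular distance d = a/(2 tan(π/3)) = 0.008458 m from the centre, with end-angles ±π/3.
One side contributes B₁ = (μ₀I/4πd)·2 sin(π/3) = 5.10×10⁻⁵ T.
All 3 sides add in the same direction: B = 3 × 5.10×10⁻⁵ = 1.53×10⁻⁴ T.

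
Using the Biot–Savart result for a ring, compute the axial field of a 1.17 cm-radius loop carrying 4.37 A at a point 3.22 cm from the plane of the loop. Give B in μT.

B ≈ 9.35 μT

On the axis of a circular loop, B = μ₀IR² / [2(R²+z²)^(3/2)].
R² + z² = (0.0117)² + (0.0322)² = 0.001174 m², and (R²+z²)^(3/2) = 4.02×10⁻⁵ m³.
B = (4π×10⁻⁷ × 4.37 × 0.0001369) / (2 × 4.02×10⁻⁵) = 9.35×10⁻⁶ T.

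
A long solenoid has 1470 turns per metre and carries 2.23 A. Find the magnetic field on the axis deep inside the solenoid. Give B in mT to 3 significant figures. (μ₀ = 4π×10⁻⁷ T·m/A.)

Inside a long solenoid, B = μ₀nI with n = 1470 turns/m.
B = 4π×10⁻⁷ × 1470 × 2.23 = 4.12×10⁻³ T.

B ≈ 4.12 mT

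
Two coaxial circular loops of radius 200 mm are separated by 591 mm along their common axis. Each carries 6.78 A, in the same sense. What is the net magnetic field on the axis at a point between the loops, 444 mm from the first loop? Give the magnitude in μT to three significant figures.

Each loop contributes B = μ₀IR²/[2(R²+z²)^(3/2)] on the axis, with z measured from that loop.
Loop 1 (z = 0.444 m): B₁ = 1.48×10⁻⁶ T. Loop 2 (z = 0.147 m): B₂ = 1.11×10⁻⁵ T.
The fields add: B = B₁ + B₂ = 1.26×10⁻⁵ T.

B ≈ 12.6 μT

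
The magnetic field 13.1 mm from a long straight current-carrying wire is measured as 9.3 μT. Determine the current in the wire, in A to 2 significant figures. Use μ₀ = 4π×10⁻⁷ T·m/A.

For a long straight wire B = μ₀I/(2πd), so I = 2πdB/μ₀.
I = 2π × 0.0131 × 9.30×10⁻⁶ / (4π×10⁻⁷) = 0.609 A.

I ≈ 0.61 A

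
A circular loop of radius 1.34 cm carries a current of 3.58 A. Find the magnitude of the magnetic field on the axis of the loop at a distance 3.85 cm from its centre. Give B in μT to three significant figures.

B ≈ 5.96 μT

On the axis of a circular loop, B = μ₀IR² / [2(R²+z²)^(3/2)].
R² + z² = (0.0134)² + (0.0385)² = 0.001662 m², and (R²+z²)^(3/2) = 6.77×10⁻⁵ m³.
B = (4π×10⁻⁷ × 3.58 × 0.0001796) / (2 × 6.77×10⁻⁵) = 5.96×10⁻⁶ T.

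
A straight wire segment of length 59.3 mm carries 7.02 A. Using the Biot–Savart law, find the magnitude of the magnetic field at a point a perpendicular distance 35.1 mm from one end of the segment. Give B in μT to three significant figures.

B ≈ 17.2 μT

For a finite straight segment, B = (μ₀I/4πd)(sinθ₁ + sinθ₂), where θ₁, θ₂ are the angles from the perpendicular to each end.
The perpendicular foot is at one end, so the two end-offsets along the wire are 0 and L = 0.0593 m.
sinθ₁ = 0/√(0²+0.0351²) = 0.0000; sinθ₂ = 0.0593/√(0.0593²+0.0351²) = 0.8606.
B = (4π×10⁻⁷ × 7.02) / (4π × 0.0351) × (0.0000 + 0.8606) = 1.72×10⁻⁵ T.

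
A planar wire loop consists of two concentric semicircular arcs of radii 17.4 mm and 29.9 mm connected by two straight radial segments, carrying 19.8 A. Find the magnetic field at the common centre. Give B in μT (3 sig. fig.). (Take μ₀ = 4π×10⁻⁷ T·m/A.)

The radial connectors point toward the centre, so dl × r̂ = 0 and they contribute nothing.
Each semicircle gives μ₀I/(4R): inner arc 3.57×10⁻⁴ T, outer arc 2.08×10⁻⁴ T.
The two arcs carry current in opposite angular senses, so their fields oppose: B = |3.57×10⁻⁴ − 2.08×10⁻⁴| = 1.49×10⁻⁴ T.

B ≈ 149 μT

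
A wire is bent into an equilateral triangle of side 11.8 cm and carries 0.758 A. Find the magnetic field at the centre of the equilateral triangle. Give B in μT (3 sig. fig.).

B ≈ 11.6 μT

Each side is a finite straight segment at perpendicular distance d = a/(2 tan(π/3)) = 0.03406 m from the centre, with end-angles ±π/3.
One side contributes B₁ = (μ₀I/4πd)·2 sin(π/3) = 3.85×10⁻⁶ T.
All 3 sides add in the same direction: B = 3 × 3.85×10⁻⁶ = 1.16×10⁻⁵ T.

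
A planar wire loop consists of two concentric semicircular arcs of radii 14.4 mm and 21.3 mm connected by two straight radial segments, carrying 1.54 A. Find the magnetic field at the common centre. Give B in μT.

B ≈ 10.9 μT

The radial connectors point toward the centre, so dl × r̂ = 0 and they contribute nothing.
Each semicircle gives μ₀I/(4R): inner arc 3.36×10⁻⁵ T, outer arc 2.27×10⁻⁵ T.
The two arcs carry current in opposite angular senses, so their fields oppose: B = |3.36×10⁻⁵ − 2.27×10⁻⁵| = 1.09×10⁻⁵ T.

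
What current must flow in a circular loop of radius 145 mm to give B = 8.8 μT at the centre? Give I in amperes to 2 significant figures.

At the centre of a circular loop B = μ₀I/(2R), so I = 2RB/μ₀.
With R = 0.145 m, I = 2 × 0.145 × 8.80×10⁻⁶ / (4π×10⁻⁷) = 2.03 A.

I ≈ 2.0 A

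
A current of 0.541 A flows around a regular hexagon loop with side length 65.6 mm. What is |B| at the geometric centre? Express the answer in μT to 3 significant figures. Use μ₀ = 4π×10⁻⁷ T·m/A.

B ≈ 5.71 μT

Each side is a finite straight segment at perpendicular distance d = a/(2 tan(π/6)) = 0.05681 m from the centre, with end-angles ±π/6.
One side contributes B₁ = (μ₀I/4πd)·2 sin(π/6) = 9.52×10⁻⁷ T.
All 6 sides add in the same direction: B = 6 × 9.52×10⁻⁷ = 5.71×10⁻⁶ T.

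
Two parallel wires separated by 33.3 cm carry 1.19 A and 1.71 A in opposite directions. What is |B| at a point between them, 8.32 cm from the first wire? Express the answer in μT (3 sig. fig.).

B ≈ 4.23 μT

Each long wire gives B = μ₀I/(2πd). Distances are d₁ = 0.0832 m and d₂ = 0.2498 m.
B₁ = 2.86×10⁻⁶ T, B₂ = 1.37×10⁻⁶ T.
Between antiparallel currents both contributions point the same way, so they add. B = B₁ + B₂ = 2.86×10⁻⁶ + 1.37×10⁻⁶ = 4.23×10⁻⁶ T.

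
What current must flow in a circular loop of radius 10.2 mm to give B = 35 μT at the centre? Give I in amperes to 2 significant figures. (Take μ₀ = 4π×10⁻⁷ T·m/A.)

I ≈ 0.57 A

At the centre of a circular loop B = μ₀I/(2R), so I = 2RB/μ₀.
With R = 0.0102 m, I = 2 × 0.0102 × 3.50×10⁻⁵ / (4π×10⁻⁷) = 0.568 A.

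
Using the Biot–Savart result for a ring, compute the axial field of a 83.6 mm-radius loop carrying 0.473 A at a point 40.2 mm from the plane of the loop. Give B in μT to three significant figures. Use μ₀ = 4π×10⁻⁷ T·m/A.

B ≈ 2.60 μT

On the axis of a circular loop, B = μ₀IR² / [2(R²+z²)^(3/2)].
R² + z² = (0.0836)² + (0.0402)² = 0.008605 m², and (R²+z²)^(3/2) = 7.98×10⁻⁴ m³.
B = (4π×10⁻⁷ × 0.473 × 0.006989) / (2 × 7.98×10⁻⁴) = 2.60×10⁻⁶ T.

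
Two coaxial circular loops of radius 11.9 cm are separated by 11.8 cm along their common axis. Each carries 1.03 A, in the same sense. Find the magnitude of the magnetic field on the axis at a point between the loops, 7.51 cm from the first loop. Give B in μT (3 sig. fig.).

B ≈ 7.82 μT

Each loop contributes B = μ₀IR²/[2(R²+z²)^(3/2)] on the axis, with z measured from that loop.
Loop 1 (z = 0.0751 m): B₁ = 3.29×10⁻⁶ T. Loop 2 (z = 0.0429 m): B₂ = 4.53×10⁻⁶ T.
The fields add: B = B₁ + B₂ = 7.82×10⁻⁶ T.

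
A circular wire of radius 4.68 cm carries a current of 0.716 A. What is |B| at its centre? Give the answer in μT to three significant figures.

B ≈ 9.61 μT

At the centre of a circular loop the Biot–Savart law gives B = μ₀I/(2R).
B = (4π×10⁻⁷ × 0.716) / (2 × 0.0468) = 9.61×10⁻⁶ T.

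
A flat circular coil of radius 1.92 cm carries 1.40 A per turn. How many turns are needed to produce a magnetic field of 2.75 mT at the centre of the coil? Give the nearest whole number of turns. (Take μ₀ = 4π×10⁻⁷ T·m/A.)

For an N-turn coil, B = Nμ₀I/(2R). A single turn gives B₁ = 4.58×10⁻⁵ T with R = 0.0192 m.
N = B/B₁ = 2.75×10⁻³ / 4.58×10⁻⁵ = 60.02.

N = 60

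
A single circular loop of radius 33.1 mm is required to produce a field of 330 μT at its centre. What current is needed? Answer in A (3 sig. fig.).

At the centre of a circular loop B = μ₀I/(2R), so I = 2RB/μ₀.
With R = 0.0331 m, I = 2 × 0.0331 × 3.30×10⁻⁴ / (4π×10⁻⁷) = 17.4 A.

I ≈ 17.4 A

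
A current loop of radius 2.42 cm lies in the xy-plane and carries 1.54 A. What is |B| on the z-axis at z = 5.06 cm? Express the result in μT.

B ≈ 3.21 μT

On the axis of a circular loop, B = μ₀IR² / [2(R²+z²)^(3/2)].
R² + z² = (0.0242)² + (0.0506)² = 0.003146 m², and (R²+z²)^(3/2) = 1.76×10⁻⁴ m³.
B = (4π×10⁻⁷ × 1.54 × 0.0005856) / (2 × 1.76×10⁻⁴) = 3.21×10⁻⁶ T.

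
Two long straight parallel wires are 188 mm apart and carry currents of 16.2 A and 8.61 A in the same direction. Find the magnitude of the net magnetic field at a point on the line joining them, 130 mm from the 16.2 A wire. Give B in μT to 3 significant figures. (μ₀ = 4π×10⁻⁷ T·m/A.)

B ≈ 4.77 μT

Each long wire gives B = μ₀I/(2πd). Distances are d₁ = 0.13 m and d₂ = 0.058 m.
B₁ = 2.49×10⁻⁵ T, B₂ = 2.97×10⁻⁵ T.
Between parallel currents the two contributions point in opposite directions, so they subtract. B = |B₁ − B₂| = |2.49×10⁻⁵ − 2.97×10⁻⁵| = 4.77×10⁻⁶ T.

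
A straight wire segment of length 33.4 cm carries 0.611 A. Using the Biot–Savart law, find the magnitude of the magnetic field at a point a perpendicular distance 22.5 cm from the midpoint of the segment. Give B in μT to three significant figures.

B ≈ 0.324 μT

For a finite straight segment, B = (μ₀I/4πd)(sinθ₁ + sinθ₂), where θ₁, θ₂ are the angles from the perpendicular to each end.
The perpendicular from the point meets the wire at its midpoint, so each end is L/2 = 0.167 m away along the wire.
sinθ₁ = 0.167/√(0.167²+0.225²) = 0.5960; sinθ₂ = 0.167/√(0.167²+0.225²) = 0.5960.
B = (4π×10⁻⁷ × 0.611) / (4π × 0.225) × (0.5960 + 0.5960) = 3.24×10⁻⁷ T.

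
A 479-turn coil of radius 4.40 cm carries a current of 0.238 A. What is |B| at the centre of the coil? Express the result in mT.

B ≈ 1.63 mT

For an N-turn flat coil, B = Nμ₀I/(2R) with R = 0.044 m.
B = 479 × 3.40×10⁻⁶ T = 1.63×10⁻³ T.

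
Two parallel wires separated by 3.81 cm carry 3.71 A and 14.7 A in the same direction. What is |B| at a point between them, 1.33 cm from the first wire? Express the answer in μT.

B ≈ 62.8 μT

Each long wire gives B = μ₀I/(2πd). Distances are d₁ = 0.0133 m and d₂ = 0.0248 m.
B₁ = 5.58×10⁻⁵ T, B₂ = 1.19×10⁻⁴ T.
Between parallel currents the two contributions point in opposite directions, so they subtract. B = |B₁ − B₂| = |5.58×10⁻⁵ − 1.19×10⁻⁴| = 6.28×10⁻⁵ T.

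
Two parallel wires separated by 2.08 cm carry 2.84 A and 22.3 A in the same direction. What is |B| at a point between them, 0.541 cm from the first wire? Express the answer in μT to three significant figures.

B ≈ 185 μT

Each long wire gives B = μ₀I/(2πd). Distances are d₁ = 0.00541 m and d₂ = 0.01539 m.
B₁ = 1.05×10⁻⁴ T, B₂ = 2.90×10⁻⁴ T.
Between parallel currents the two contributions point in opposite directions, so they subtract. B = |B₁ − B₂| = |1.05×10⁻⁴ − 2.90×10⁻⁴| = 1.85×10⁻⁴ T.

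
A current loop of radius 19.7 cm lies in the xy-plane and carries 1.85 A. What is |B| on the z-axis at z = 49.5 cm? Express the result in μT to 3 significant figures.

On the axis of a circular loop, B = μ₀IR² / [2(R²+z²)^(3/2)].
R² + z² = (0.197)² + (0.495)² = 0.2838 m², and (R²+z²)^(3/2) = 0.151 m³.
B = (4π×10⁻⁷ × 1.85 × 0.03881) / (2 × 0.151) = 2.98×10⁻⁷ T.

B ≈ 0.298 μT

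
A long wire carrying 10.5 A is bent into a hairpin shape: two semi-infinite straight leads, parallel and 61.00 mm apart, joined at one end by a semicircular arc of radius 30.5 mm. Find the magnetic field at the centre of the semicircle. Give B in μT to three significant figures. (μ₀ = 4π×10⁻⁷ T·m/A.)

The semicircular arc contributes B_arc = μ₀I·π/(4πR) = μ₀I/(4R) = 1.08×10⁻⁴ T.
Each semi-infinite lead is at perpendicular distance R = 0.0305 m from the centre, with the perpendicular foot at its near end, so it contributes μ₀I/(4πR); both point the same way, together 6.89×10⁻⁵ T.
Arc and leads all point the same direction: B = 1.08×10⁻⁴ + 6.89×10⁻⁵ = 1.77×10⁻⁴ T.

B ≈ 177 μT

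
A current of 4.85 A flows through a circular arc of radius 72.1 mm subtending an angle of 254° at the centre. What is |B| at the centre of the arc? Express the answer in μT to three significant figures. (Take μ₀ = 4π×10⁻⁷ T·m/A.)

The Biot–Savart field of a circular arc at its centre is B = μ₀Iφ/(4πR), with φ = 4.433 rad.
B = (4π×10⁻⁷ × 4.85 × 4.433) / (4π × 0.0721) = 2.98×10⁻⁵ T.

B ≈ 29.8 μT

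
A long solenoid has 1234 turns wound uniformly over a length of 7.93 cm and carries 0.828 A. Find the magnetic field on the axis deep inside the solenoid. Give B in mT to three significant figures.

Inside a long solenoid, B = μ₀nI with n = 1.556×10⁴ turns/m.
B = 4π×10⁻⁷ × 1.556×10⁴ × 0.828 = 1.62×10⁻² T.

B ≈ 16.2 mT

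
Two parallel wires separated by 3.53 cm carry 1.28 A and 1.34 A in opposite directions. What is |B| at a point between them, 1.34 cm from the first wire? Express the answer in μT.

Each long wire gives B = μ₀I/(2πd). Distances are d₁ = 0.0134 m and d₂ = 0.0219 m.
B₁ = 1.91×10⁻⁵ T, B₂ = 1.22×10⁻⁵ T.
Between antiparallel currents both contributions point the same way, so they add. B = B₁ + B₂ = 1.91×10⁻⁵ + 1.22×10⁻⁵ = 3.13×10⁻⁵ T.

B ≈ 31.3 μT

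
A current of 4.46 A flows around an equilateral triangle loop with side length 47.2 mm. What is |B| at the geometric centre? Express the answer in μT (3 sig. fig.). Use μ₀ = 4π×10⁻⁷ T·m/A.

B ≈ 170 μT

Each side is a finite straight segment at perpendicular distance d = a/(2 tan(π/3)) = 0.01363 m from the centre, with end-angles ±π/3.
One side contributes B₁ = (μ₀I/4πd)·2 sin(π/3) = 5.67×10⁻⁵ T.
All 3 sides add in the same direction: B = 3 × 5.67×10⁻⁵ = 1.70×10⁻⁴ T.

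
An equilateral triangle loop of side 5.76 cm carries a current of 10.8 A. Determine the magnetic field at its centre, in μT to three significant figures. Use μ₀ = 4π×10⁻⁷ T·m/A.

Each side is a finite straight segment at perpendicular distance d = a/(2 tan(π/3)) = 0.01663 m from the centre, with end-angles ±π/3.
One side contributes B₁ = (μ₀I/4πd)·2 sin(π/3) = 1.12×10⁻⁴ T.
All 3 sides add in the same direction: B = 3 × 1.12×10⁻⁴ = 3.37×10⁻⁴ T.

B ≈ 337 μT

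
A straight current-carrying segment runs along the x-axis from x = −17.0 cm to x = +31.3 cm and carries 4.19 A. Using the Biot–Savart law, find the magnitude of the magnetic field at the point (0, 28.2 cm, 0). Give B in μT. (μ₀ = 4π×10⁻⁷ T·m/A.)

B ≈ 1.87 μT

For a finite straight segment, B = (μ₀I/4πd)(sinθ₁ + sinθ₂), where θ₁, θ₂ are the angles from the perpendicular to each end.
The perpendicular distance is d = 0.282 m; the end-offsets along the wire are a = 0.17 m and b = 0.313 m.
sinθ₁ = 0.17/√(0.17²+0.282²) = 0.5163; sinθ₂ = 0.313/√(0.313²+0.282²) = 0.7429.
B = (4π×10⁻⁷ × 4.19) / (4π × 0.282) × (0.5163 + 0.7429) = 1.87×10⁻⁶ T.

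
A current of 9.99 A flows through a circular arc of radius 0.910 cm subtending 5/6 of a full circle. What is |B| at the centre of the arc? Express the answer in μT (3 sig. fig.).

The Biot–Savart field of a circular arc at its centre is B = μ₀Iφ/(4πR), with φ = 5.236 rad.
B = (4π×10⁻⁷ × 9.99 × 5.236) / (4π × 0.0091) = 5.75×10⁻⁴ T.

B ≈ 575 μT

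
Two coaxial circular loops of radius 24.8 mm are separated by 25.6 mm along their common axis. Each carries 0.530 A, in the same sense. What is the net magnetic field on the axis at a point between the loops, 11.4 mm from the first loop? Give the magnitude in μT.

B ≈ 18.8 μT

Each loop contributes B = μ₀IR²/[2(R²+z²)^(3/2)] on the axis, with z measured from that loop.
Loop 1 (z = 0.0114 m): B₁ = 1.01×10⁻⁵ T. Loop 2 (z = 0.0142 m): B₂ = 8.78×10⁻⁶ T.
The fields add: B = B₁ + B₂ = 1.88×10⁻⁵ T.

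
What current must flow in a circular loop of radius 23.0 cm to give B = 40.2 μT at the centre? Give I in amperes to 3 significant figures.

I ≈ 14.7 A

At the centre of a circular loop B = μ₀I/(2R), so I = 2RB/μ₀.
With R = 0.23 m, I = 2 × 0.23 × 4.02×10⁻⁵ / (4π×10⁻⁷) = 14.7 A.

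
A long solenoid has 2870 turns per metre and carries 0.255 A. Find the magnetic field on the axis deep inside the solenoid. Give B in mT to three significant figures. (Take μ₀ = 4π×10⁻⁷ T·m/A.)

B ≈ 0.920 mT

Inside a long solenoid, B = μ₀nI with n = 2870 turns/m.
B = 4π×10⁻⁷ × 2870 × 0.255 = 9.20×10⁻⁴ T.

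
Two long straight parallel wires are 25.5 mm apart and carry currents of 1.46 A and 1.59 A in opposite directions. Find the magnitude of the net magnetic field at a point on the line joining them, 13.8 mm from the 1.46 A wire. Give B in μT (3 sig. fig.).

Each long wire gives B = μ₀I/(2πd). Distances are d₁ = 0.0138 m and d₂ = 0.0117 m.
B₁ = 2.12×10⁻⁵ T, B₂ = 2.72×10⁻⁵ T.
Between antiparallel currents both contributions point the same way, so they add. B = B₁ + B₂ = 2.12×10⁻⁵ + 2.72×10⁻⁵ = 4.83×10⁻⁵ T.

B ≈ 48.3 μT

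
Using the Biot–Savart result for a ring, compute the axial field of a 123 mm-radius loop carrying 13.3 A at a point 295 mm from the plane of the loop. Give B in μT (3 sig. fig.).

On the axis of a circular loop, B = μ₀IR² / [2(R²+z²)^(3/2)].
R² + z² = (0.123)² + (0.295)² = 0.1022 m², and (R²+z²)^(3/2) = 3.26×10⁻² m³.
B = (4π×10⁻⁷ × 13.3 × 0.01513) / (2 × 3.26×10⁻²) = 3.87×10⁻⁶ T.

B ≈ 3.87 μT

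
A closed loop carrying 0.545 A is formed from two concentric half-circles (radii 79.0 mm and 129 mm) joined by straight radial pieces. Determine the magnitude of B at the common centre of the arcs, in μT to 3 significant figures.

B ≈ 0.840 μT

The radial connectors point toward the centre, so dl × r̂ = 0 and they contribute nothing.
Each semicircle gives μ₀I/(4R): inner arc 2.17×10⁻⁶ T, outer arc 1.33×10⁻⁶ T.
The two arcs carry current in opposite angular senses, so their fields oppose: B = |2.17×10⁻⁶ − 1.33×10⁻⁶| = 8.40×10⁻⁷ T.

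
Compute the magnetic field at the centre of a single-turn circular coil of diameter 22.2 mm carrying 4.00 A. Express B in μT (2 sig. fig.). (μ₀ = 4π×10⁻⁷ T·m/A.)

At the centre of a circular loop the Biot–Savart law gives B = μ₀I/(2R) (so R = 0.0111 m).
B = (4π×10⁻⁷ × 4.00) / (2 × 0.0111) = 2.26×10⁻⁴ T.

B ≈ 230 μT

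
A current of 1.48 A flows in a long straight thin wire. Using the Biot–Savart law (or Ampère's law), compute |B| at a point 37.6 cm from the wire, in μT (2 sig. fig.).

B ≈ 0.79 μT

For an infinitely long straight wire, B = μ₀I/(2πd).
B = (4π×10⁻⁷ × 1.48) / (2π × 0.376) = 7.87×10⁻⁷ T.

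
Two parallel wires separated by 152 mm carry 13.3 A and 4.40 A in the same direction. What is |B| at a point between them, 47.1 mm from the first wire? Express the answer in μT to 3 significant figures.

B ≈ 48.1 μT

Each long wire gives B = μ₀I/(2πd). Distances are d₁ = 0.0471 m and d₂ = 0.1049 m.
B₁ = 5.65×10⁻⁵ T, B₂ = 8.39×10⁻⁶ T.
Between parallel currents the two contributions point in opposite directions, so they subtract. B = |B₁ − B₂| = |5.65×10⁻⁵ − 8.39×10⁻⁶| = 4.81×10⁻⁵ T.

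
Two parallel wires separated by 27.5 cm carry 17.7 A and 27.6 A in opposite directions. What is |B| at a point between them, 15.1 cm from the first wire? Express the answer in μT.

B ≈ 68.0 μT

Each long wire gives B = μ₀I/(2πd). Distances are d₁ = 0.151 m and d₂ = 0.124 m.
B₁ = 2.34×10⁻⁵ T, B₂ = 4.45×10⁻⁵ T.
Between antiparallel currents both contributions point the same way, so they add. B = B₁ + B₂ = 2.34×10⁻⁵ + 4.45×10⁻⁵ = 6.80×10⁻⁵ T.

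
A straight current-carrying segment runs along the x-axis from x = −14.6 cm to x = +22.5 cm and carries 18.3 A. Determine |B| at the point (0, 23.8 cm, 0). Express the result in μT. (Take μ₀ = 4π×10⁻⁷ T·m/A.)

For a finite straight segment, B = (μ₀I/4πd)(sinθ₁ + sinθ₂), where θ₁, θ₂ are the angles from the perpendicular to each end.
The perpendicular distance is d = 0.238 m; the end-offsets along the wire are a = 0.146 m and b = 0.225 m.
sinθ₁ = 0.146/√(0.146²+0.238²) = 0.5229; sinθ₂ = 0.225/√(0.225²+0.238²) = 0.6870.
B = (4π×10⁻⁷ × 18.3) / (4π × 0.238) × (0.5229 + 0.6870) = 9.30×10⁻⁶ T.

B ≈ 9.30 μT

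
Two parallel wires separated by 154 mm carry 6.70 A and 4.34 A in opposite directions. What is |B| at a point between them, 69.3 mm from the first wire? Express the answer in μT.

Each long wire gives B = μ₀I/(2πd). Distances are d₁ = 0.0693 m and d₂ = 0.0847 m.
B₁ = 1.93×10⁻⁵ T, B₂ = 1.02×10⁻⁵ T.
Between antiparallel currents both contributions point the same way, so they add. B = B₁ + B₂ = 1.93×10⁻⁵ + 1.02×10⁻⁵ = 2.96×10⁻⁵ T.

B ≈ 29.6 μT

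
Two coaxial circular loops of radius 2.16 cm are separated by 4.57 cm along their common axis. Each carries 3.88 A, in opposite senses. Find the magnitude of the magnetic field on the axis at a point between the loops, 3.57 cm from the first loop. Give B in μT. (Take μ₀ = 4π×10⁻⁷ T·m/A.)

Each loop contributes B = μ₀IR²/[2(R²+z²)^(3/2)] on the axis, with z measured from that loop.
Loop 1 (z = 0.0357 m): B₁ = 1.57×10⁻⁵ T. Loop 2 (z = 0.01 m): B₂ = 8.43×10⁻⁵ T.
The fields oppose: B = |B₁ − B₂| = 6.87×10⁻⁵ T.

B ≈ 68.7 μT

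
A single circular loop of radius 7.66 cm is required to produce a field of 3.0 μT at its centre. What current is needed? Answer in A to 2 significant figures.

I ≈ 0.37 A

At the centre of a circular loop B = μ₀I/(2R), so I = 2RB/μ₀.
With R = 0.0766 m, I = 2 × 0.0766 × 3.00×10⁻⁶ / (4π×10⁻⁷) = 0.366 A.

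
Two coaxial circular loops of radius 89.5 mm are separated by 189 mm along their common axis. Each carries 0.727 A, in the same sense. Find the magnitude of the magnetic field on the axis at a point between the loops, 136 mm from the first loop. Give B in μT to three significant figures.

Each loop contributes B = μ₀IR²/[2(R²+z²)^(3/2)] on the axis, with z measured from that loop.
Loop 1 (z = 0.136 m): B₁ = 8.48×10⁻⁷ T. Loop 2 (z = 0.053 m): B₂ = 3.25×10⁻⁶ T.
The fields add: B = B₁ + B₂ = 4.10×10⁻⁶ T.

B ≈ 4.10 μT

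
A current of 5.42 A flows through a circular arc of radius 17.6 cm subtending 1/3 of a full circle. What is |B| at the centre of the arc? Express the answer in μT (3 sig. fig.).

The Biot–Savart field of a circular arc at its centre is B = μ₀Iφ/(4πR), with φ = 2.094 rad.
B = (4π×10⁻⁷ × 5.42 × 2.094) / (4π × 0.176) = 6.45×10⁻⁶ T.

B ≈ 6.45 μT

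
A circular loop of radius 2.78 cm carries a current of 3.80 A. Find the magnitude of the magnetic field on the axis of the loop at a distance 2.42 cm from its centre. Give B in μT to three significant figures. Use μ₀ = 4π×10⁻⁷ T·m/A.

B ≈ 36.9 μT

On the axis of a circular loop, B = μ₀IR² / [2(R²+z²)^(3/2)].
R² + z² = (0.0278)² + (0.0242)² = 0.001358 m², and (R²+z²)^(3/2) = 5.01×10⁻⁵ m³.
B = (4π×10⁻⁷ × 3.80 × 0.0007728) / (2 × 5.01×10⁻⁵) = 3.69×10⁻⁵ T.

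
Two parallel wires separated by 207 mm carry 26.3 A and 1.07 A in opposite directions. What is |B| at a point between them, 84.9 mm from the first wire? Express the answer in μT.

Each long wire gives B = μ₀I/(2πd). Distances are d₁ = 0.0849 m and d₂ = 0.1221 m.
B₁ = 6.20×10⁻⁵ T, B₂ = 1.75×10⁻⁶ T.
Between antiparallel currents both contributions point the same way, so they add. B = B₁ + B₂ = 6.20×10⁻⁵ + 1.75×10⁻⁶ = 6.37×10⁻⁵ T.

B ≈ 63.7 μT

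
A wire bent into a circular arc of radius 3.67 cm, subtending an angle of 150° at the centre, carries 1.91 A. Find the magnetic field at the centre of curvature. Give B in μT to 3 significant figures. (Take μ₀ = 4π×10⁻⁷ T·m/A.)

The Biot–Savart field of a circular arc at its centre is B = μ₀Iφ/(4πR), with φ = 2.618 rad.
B = (4π×10⁻⁷ × 1.91 × 2.618) / (4π × 0.0367) = 1.36×10⁻⁵ T.

B ≈ 13.6 μT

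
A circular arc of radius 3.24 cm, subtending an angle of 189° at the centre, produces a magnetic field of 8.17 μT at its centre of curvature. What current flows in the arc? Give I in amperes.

I ≈ 0.802 A

For a circular arc, B = μ₀Iφ/(4πR) with φ in radians; here φ = 3.299 rad.
So I = 4πRB/(μ₀φ) = 4π × 0.0324 × 8.17×10⁻⁶ / (4π×10⁻⁷ × 3.299) = 0.802 A.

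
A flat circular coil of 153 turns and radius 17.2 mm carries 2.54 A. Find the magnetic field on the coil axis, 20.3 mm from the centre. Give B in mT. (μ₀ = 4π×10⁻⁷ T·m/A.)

For an N-turn flat coil, B = Nμ₀IR²/[2(R²+z²)^(3/2)] with R = 0.0172 m, z = 0.0203 m.
B = 153 × 2.51×10⁻⁵ T = 3.84×10⁻³ T.

B ≈ 3.84 mT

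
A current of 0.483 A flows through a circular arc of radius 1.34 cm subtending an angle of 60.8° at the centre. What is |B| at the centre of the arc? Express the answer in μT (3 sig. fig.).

B ≈ 3.82 μT

The Biot–Savart field of a circular arc at its centre is B = μ₀Iφ/(4πR), with φ = 1.061 rad.
B = (4π×10⁻⁷ × 0.483 × 1.061) / (4π × 0.0134) = 3.82×10⁻⁶ T.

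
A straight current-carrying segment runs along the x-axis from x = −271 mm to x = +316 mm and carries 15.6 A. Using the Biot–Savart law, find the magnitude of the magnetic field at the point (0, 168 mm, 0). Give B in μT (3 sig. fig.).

B ≈ 16.1 μT

For a finite straight segment, B = (μ₀I/4πd)(sinθ₁ + sinθ₂), where θ₁, θ₂ are the angles from the perpendicular to each end.
The perpendicular distance is d = 0.168 m; the end-offsets along the wire are a = 0.271 m and b = 0.316 m.
sinθ₁ = 0.271/√(0.271²+0.168²) = 0.8499; sinθ₂ = 0.316/√(0.316²+0.168²) = 0.8830.
B = (4π×10⁻⁷ × 15.6) / (4π × 0.168) × (0.8499 + 0.8830) = 1.61×10⁻⁵ T.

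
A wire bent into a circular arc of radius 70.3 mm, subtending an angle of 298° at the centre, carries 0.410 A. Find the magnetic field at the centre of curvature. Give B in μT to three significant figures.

The Biot–Savart field of a circular arc at its centre is B = μ₀Iφ/(4πR), with φ = 5.201 rad.
B = (4π×10⁻⁷ × 0.410 × 5.201) / (4π × 0.0703) = 3.03×10⁻⁶ T.

B ≈ 3.03 μT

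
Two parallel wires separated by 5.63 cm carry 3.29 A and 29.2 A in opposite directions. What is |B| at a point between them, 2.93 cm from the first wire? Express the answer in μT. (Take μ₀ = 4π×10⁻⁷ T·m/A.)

B ≈ 239 μT

Each long wire gives B = μ₀I/(2πd). Distances are d₁ = 0.0293 m and d₂ = 0.027 m.
B₁ = 2.25×10⁻⁵ T, B₂ = 2.16×10⁻⁴ T.
Between antiparallel currents both contributions point the same way, so they add. B = B₁ + B₂ = 2.25×10⁻⁵ + 2.16×10⁻⁴ = 2.39×10⁻⁴ T.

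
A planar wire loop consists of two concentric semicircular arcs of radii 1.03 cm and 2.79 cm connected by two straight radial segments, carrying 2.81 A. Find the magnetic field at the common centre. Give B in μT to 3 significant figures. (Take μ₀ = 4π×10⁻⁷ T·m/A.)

The radial connectors point toward the centre, so dl × r̂ = 0 and they contribute nothing.
Each semicircle gives μ₀I/(4R): inner arc 8.57×10⁻⁵ T, outer arc 3.16×10⁻⁵ T.
The two arcs carry current in opposite angular senses, so their fields oppose: B = |8.57×10⁻⁵ − 3.16×10⁻⁵| = 5.41×10⁻⁵ T.

B ≈ 54.1 μT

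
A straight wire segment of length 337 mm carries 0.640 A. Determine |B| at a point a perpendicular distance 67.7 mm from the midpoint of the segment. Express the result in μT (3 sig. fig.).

For a finite straight segment, B = (μ₀I/4πd)(sinθ₁ + sinθ₂), where θ₁, θ₂ are the angles from the perpendicular to each end.
The perpendicular from the point meets the wire at its midpoint, so each end is L/2 = 0.1685 m away along the wire.
sinθ₁ = 0.1685/√(0.1685²+0.0677²) = 0.9279; sinθ₂ = 0.1685/√(0.1685²+0.0677²) = 0.9279.
B = (4π×10⁻⁷ × 0.640) / (4π × 0.0677) × (0.9279 + 0.9279) = 1.75×10⁻⁶ T.

B ≈ 1.75 μT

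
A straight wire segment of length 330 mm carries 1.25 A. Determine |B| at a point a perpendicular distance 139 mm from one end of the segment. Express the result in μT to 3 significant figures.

For a finite straight segment, B = (μ₀I/4πd)(sinθ₁ + sinθ₂), where θ₁, θ₂ are the angles from the perpendicular to each end.
The perpendicular foot is at one end, so the two end-offsets along the wire are 0 and L = 0.33 m.
sinθ₁ = 0/√(0²+0.139²) = 0.0000; sinθ₂ = 0.33/√(0.33²+0.139²) = 0.9216.
B = (4π×10⁻⁷ × 1.25) / (4π × 0.139) × (0.0000 + 0.9216) = 8.29×10⁻⁷ T.

B ≈ 0.829 μT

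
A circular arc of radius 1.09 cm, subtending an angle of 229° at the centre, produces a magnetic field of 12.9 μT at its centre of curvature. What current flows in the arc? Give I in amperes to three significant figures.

For a circular arc, B = μ₀Iφ/(4πR) with φ in radians; here φ = 3.997 rad.
So I = 4πRB/(μ₀φ) = 4π × 0.0109 × 1.29×10⁻⁵ / (4π×10⁻⁷ × 3.997) = 0.352 A.

I ≈ 0.352 A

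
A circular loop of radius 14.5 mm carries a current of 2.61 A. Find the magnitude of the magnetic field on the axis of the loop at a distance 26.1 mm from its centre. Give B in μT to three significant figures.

On the axis of a circular loop, B = μ₀IR² / [2(R²+z²)^(3/2)].
R² + z² = (0.0145)² + (0.0261)² = 0.0008915 m², and (R²+z²)^(3/2) = 2.66×10⁻⁵ m³.
B = (4π×10⁻⁷ × 2.61 × 0.0002103) / (2 × 2.66×10⁻⁵) = 1.30×10⁻⁵ T.

B ≈ 13.0 μT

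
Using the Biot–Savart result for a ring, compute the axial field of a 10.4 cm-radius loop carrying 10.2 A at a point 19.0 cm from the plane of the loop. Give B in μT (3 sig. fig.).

On the axis of a circular loop, B = μ₀IR² / [2(R²+z²)^(3/2)].
R² + z² = (0.104)² + (0.19)² = 0.04692 m², and (R²+z²)^(3/2) = 1.02×10⁻² m³.
B = (4π×10⁻⁷ × 10.2 × 0.01082) / (2 × 1.02×10⁻²) = 6.82×10⁻⁶ T.

B ≈ 6.82 μT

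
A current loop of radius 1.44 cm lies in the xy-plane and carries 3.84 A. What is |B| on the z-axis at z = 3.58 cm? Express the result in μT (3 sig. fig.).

B ≈ 8.71 μT

On the axis of a circular loop, B = μ₀IR² / [2(R²+z²)^(3/2)].
R² + z² = (0.0144)² + (0.0358)² = 0.001489 m², and (R²+z²)^(3/2) = 5.75×10⁻⁵ m³.
B = (4π×10⁻⁷ × 3.84 × 0.0002074) / (2 × 5.75×10⁻⁵) = 8.71×10⁻⁶ T.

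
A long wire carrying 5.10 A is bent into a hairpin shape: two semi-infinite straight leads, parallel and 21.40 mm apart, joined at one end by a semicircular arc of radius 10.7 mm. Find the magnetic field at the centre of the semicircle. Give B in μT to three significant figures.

The semicircular arc contributes B_arc = μ₀I·π/(4πR) = μ₀I/(4R) = 1.50×10⁻⁴ T.
Each semi-infinite lead is at perpendicular distance R = 0.0107 m from the centre, with the perpendicular foot at its near end, so it contributes μ₀I/(4πR); both point the same way, together 9.53×10⁻⁵ T.
Arc and leads all point the same direction: B = 1.50×10⁻⁴ + 9.53×10⁻⁵ = 2.45×10⁻⁴ T.

B ≈ 245 μT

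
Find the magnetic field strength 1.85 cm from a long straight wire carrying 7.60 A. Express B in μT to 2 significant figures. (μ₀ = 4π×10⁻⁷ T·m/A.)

For an infinitely long straight wire, B = μ₀I/(2πd).
B = (4π×10⁻⁷ × 7.60) / (2π × 0.0185) = 8.22×10⁻⁵ T.

B ≈ 82 μT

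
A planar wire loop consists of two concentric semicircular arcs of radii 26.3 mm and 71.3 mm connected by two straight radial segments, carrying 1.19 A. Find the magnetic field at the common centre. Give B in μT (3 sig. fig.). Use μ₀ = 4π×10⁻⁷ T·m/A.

B ≈ 8.97 μT

The radial connectors point toward the centre, so dl × r̂ = 0 and they contribute nothing.
Each semicircle gives μ₀I/(4R): inner arc 1.42×10⁻⁵ T, outer arc 5.24×10⁻⁶ T.
The two arcs carry current in opposite angular senses, so their fields oppose: B = |1.42×10⁻⁵ − 5.24×10⁻⁶| = 8.97×10⁻⁶ T.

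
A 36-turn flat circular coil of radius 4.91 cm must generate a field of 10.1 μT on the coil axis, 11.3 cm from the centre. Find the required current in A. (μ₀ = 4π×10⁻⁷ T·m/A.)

For an N-turn coil, B = Nμ₀IR²/[2(R²+z²)^(3/2)] with R = 0.0491 m, z = 0.113 m, so I = 2B(R²+z²)^(3/2)/(Nμ₀R²) = 2 × 1.01×10⁻⁵ × 1.87×10⁻³ / (36 × 4π×10⁻⁷ × 0.002411) = 0.346 A.

I ≈ 0.346 A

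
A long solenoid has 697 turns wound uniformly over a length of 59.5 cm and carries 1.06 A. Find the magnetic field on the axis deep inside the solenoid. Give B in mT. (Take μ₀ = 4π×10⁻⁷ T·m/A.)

Inside a long solenoid, B = μ₀nI with n = 1171 turns/m.
B = 4π×10⁻⁷ × 1171 × 1.06 = 1.56×10⁻³ T.

B ≈ 1.56 mT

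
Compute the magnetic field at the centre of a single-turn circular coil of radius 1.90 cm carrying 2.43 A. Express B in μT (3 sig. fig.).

B ≈ 80.4 μT

At the centre of a circular loop the Biot–Savart law gives B = μ₀I/(2R).
B = (4π×10⁻⁷ × 2.43) / (2 × 0.019) = 8.04×10⁻⁵ T.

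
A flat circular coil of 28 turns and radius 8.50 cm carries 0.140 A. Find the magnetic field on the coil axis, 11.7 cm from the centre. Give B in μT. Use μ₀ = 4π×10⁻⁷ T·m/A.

B ≈ 5.88 μT

For an N-turn flat coil, B = Nμ₀IR²/[2(R²+z²)^(3/2)] with R = 0.085 m, z = 0.117 m.
B = 28 × 2.10×10⁻⁷ T = 5.88×10⁻⁶ T.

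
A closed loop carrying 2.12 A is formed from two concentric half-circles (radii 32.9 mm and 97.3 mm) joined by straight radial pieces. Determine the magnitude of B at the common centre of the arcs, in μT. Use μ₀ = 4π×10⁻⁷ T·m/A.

The radial connectors point toward the centre, so dl × r̂ = 0 and they contribute nothing.
Each semicircle gives μ₀I/(4R): inner arc 2.02×10⁻⁵ T, outer arc 6.84×10⁻⁶ T.
The two arcs carry current in opposite angular senses, so their fields oppose: B = |2.02×10⁻⁵ − 6.84×10⁻⁶| = 1.34×10⁻⁵ T.

B ≈ 13.4 μT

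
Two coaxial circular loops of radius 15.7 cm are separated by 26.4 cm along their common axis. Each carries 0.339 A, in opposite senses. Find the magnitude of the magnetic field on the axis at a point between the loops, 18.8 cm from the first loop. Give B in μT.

B ≈ 0.632 μT

Each loop contributes B = μ₀IR²/[2(R²+z²)^(3/2)] on the axis, with z measured from that loop.
Loop 1 (z = 0.188 m): B₁ = 3.57×10⁻⁷ T. Loop 2 (z = 0.076 m): B₂ = 9.89×10⁻⁷ T.
The fields oppose: B = |B₁ − B₂| = 6.32×10⁻⁷ T.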